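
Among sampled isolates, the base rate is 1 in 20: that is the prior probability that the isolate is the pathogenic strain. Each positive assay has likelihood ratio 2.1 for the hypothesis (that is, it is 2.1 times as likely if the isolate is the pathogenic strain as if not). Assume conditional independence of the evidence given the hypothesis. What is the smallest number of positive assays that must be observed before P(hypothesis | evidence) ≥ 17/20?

7

Prior odds: 0.05 ÷ 0.95 = 1/19.
Likelihood ratio per positive assay = 2.1.
Target posterior odds = 0.85/0.15 = 17/3.
Need (1/19) × 2.1ⁿ ≥ 17/3, i.e. 2.1ⁿ ≥ 323/3.
2.1⁶ = 85766121/1000000 falls short of 323/3 but 2.1⁷ ≈180.109 reaches it, so n = 7.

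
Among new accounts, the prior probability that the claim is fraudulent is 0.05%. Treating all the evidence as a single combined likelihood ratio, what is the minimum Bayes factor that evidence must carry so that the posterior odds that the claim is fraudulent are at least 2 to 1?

3998

Prior odds = 0.0005/0.9995 = 1/1999.
Target odds = 2.
Required Bayes factor = 2 ÷ (1/1999) = 3998.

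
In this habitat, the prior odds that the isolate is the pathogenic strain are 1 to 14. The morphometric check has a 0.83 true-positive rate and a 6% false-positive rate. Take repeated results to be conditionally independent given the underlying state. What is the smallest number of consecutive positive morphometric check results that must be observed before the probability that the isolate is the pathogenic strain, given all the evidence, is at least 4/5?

Prior odds = 1/14.
Likelihood ratio of a positive result = 0.83/0.06 = 83/6.
Target odds: 0.8 ÷ 0.2 = 4.
Require (83/6)ⁿ ≥ 4 ÷ (1/14) = 56.
(83/6)¹ = 83/6 falls short of 56 but (83/6)² = 6889/36 reaches it, so n = 2.

2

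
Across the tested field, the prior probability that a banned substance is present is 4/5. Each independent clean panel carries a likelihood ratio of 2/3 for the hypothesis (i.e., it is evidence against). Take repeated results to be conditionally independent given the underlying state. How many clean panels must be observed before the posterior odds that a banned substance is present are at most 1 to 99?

Prior odds: 0.8 ÷ 0.2 = 4.
Likelihood ratio per clean panel = 2/3.
Target odds = 1/99.
Need 4 × (2/3)ⁿ ≤ 1/99, i.e. (2/3)ⁿ ≤ 1/396.
(2/3)¹⁴ = 16384/4782969 is still above 1/396 but (2/3)¹⁵ = 32768/14348907 is at or below it, so n = 15.

15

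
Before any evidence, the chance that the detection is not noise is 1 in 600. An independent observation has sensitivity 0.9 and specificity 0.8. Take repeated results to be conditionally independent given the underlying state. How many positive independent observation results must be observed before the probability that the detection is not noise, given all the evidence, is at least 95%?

7

Prior odds: (1/600) ÷ (599/600) = 1/599.
False-positive rate = 1 − 0.8 = 0.2; likelihood ratio of a positive = 0.9/0.2 = 4.5.
Target odds: 0.95 ÷ 0.05 = 19.
Require 4.5ⁿ ≥ 19 ÷ (1/599) = 11381.
4.5⁶ = 8303.765625 falls short of 11381 but 4.5⁷ = 4782969/128 reaches it, so n = 7.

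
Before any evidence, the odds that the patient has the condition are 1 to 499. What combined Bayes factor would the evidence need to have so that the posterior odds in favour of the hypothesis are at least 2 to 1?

Prior odds = 1/499.
Target odds = 2.
Required Bayes factor = 2 ÷ (1/499) = 998.

998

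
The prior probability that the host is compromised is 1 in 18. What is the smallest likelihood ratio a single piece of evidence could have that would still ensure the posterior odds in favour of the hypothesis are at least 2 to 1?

Prior odds = (1/18)/(17/18) = 1/17.
Target odds = 2.
Required Bayes factor = 2 ÷ (1/17) = 34.

34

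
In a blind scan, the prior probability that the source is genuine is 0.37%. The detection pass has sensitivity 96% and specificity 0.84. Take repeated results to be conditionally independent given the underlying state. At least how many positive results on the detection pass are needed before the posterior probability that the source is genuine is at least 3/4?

4

Prior odds = 0.0037/0.9963 = 37/9963.
False-positive rate = 1 − 0.84 = 0.16; likelihood ratio of a positive = 0.96/0.16 = 6.
Target posterior odds = 0.75/0.25 = 3.
Need (37/9963) × 6ⁿ ≥ 3, i.e. 6ⁿ ≥ 29889/37.
6³ = 216 falls short of 29889/37 but 6⁴ = 1296 reaches it, so n = 4.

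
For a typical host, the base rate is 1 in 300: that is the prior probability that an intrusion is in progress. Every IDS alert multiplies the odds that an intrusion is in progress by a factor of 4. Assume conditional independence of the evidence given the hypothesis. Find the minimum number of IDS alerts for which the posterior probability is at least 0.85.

Prior odds = (1/300)/(299/300) = 1/299.
Likelihood ratio per IDS alert = 4.
Target odds: 0.85 ÷ 0.15 = 17/3.
Require 4ⁿ ≥ 17/3 ÷ (1/299) = 5083/3.
4⁵ = 1024 falls short of 5083/3 but 4⁶ = 4096 reaches it, so n = 6.

6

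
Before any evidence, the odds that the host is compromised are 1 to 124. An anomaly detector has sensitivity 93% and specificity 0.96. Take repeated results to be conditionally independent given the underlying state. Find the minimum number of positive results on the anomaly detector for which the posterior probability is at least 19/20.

Prior odds = 1/124.
False-positive rate = 1 − 0.96 = 0.04; likelihood ratio of a positive = 0.93/0.04 = 23.25.
Target odds: 0.95 ÷ 0.05 = 19.
Need (1/124) × 23.25ⁿ ≥ 19, i.e. 23.25ⁿ ≥ 2356.
23.25² = 540.5625 falls short of 2356 but 23.25³ = 804357/64 reaches it, so n = 3.

3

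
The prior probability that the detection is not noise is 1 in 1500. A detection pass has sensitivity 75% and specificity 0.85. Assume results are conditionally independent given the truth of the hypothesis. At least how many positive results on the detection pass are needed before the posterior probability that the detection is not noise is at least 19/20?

Prior odds: (1/1500) ÷ (1499/1500) = 1/1499.
False-positive rate = 1 − 0.85 = 0.15; likelihood ratio of a positive = 0.75/0.15 = 5.
Target odds: 0.95 ÷ 0.05 = 19.
Need (1/1499) × 5ⁿ ≥ 19, i.e. 5ⁿ ≥ 28481.
5⁶ = 15625 falls short of 28481 but 5⁷ = 78125 reaches it, so n = 7.

7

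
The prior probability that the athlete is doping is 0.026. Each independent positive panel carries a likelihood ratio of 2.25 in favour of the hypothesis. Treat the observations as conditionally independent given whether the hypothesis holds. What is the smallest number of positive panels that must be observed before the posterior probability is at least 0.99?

Prior odds = 0.026/0.974 = 13/487.
Likelihood ratio per positive panel = 2.25.
Target odds: 0.99 ÷ 0.01 = 99.
Need (13/487) × 2.25ⁿ ≥ 99, i.e. 2.25ⁿ ≥ 48213/13.
2.25¹⁰ ≈3325.26 falls short of 48213/13 but 2.25¹¹ ≈7481.83 reaches it, so n = 11.

11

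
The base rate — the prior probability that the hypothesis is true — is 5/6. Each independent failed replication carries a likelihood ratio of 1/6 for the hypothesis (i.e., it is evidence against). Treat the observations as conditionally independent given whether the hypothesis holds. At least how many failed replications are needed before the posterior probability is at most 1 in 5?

2

Prior odds = (5/6)/(1/6) = 5.
Likelihood ratio per failed replication = 1/6.
Target odds: 0.2 ÷ 0.8 = 0.25.
Need 5 × (1/6)ⁿ ≤ 0.25, i.e. (1/6)ⁿ ≤ 0.05.
(1/6)¹ = 1/6 is still above 0.05 but (1/6)² = 1/36 is at or below it, so n = 2.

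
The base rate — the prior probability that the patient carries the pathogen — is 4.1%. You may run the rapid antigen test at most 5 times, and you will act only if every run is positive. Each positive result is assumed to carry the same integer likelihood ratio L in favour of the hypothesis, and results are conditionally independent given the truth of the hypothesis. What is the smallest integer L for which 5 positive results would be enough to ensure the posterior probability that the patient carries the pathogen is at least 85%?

Prior odds = 0.041/0.959 = 41/959.
Target odds = 0.85/0.15 = 17/3.
Need L⁵ ≥ 17/3 ÷ (41/959) = 16303/123.
2⁵ = 32 < 16303/123 ≤ 243 = 3⁵, so L = 3.

3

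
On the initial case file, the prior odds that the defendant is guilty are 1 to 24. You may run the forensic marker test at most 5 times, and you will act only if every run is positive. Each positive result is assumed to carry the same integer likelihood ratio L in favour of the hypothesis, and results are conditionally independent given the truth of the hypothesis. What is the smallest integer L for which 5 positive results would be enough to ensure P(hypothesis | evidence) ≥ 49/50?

Prior odds = 1/24.
Target odds = 0.98/0.02 = 49.
Need L⁵ ≥ 49 ÷ (1/24) = 1176.
4⁵ = 1024 < 1176 ≤ 3125 = 5⁵, so L = 5.

5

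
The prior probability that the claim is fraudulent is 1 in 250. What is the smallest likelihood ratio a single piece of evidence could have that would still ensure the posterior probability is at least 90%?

2241

Prior odds = 0.004/0.996 = 1/249.
Target odds = 0.9/0.1 = 9.
Required Bayes factor = 9 ÷ (1/249) = 2241.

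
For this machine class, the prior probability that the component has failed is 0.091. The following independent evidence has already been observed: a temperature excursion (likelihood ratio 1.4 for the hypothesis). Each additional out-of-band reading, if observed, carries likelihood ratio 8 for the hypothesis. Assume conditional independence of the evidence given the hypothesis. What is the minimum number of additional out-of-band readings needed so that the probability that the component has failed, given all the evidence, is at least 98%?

3

Prior odds = 0.091/0.909 = 91/909.
Bayes factor of the evidence already in hand = 1.4.
Odds after that evidence = (91/909) × 1.4 = 637/4545.
Target odds = 0.98/0.02 = 49.
Need 8ⁿ ≥ 49 ÷ (637/4545) = 4545/13.
8² = 64 falls short of 4545/13 but 8³ = 512 reaches it, so n = 3.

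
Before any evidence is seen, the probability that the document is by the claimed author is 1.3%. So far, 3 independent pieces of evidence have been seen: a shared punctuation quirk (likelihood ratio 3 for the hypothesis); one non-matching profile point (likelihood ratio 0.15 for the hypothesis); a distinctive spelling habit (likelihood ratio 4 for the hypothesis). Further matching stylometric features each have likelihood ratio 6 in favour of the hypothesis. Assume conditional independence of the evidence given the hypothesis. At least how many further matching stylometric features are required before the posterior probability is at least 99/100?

Prior odds = 0.013/0.987 = 13/987.
Combined Bayes factor of the evidence already in hand = 3 × 0.15 × 4 = 1.8.
Odds after that evidence = (13/987) × 1.8 = 39/1645.
Target odds = 0.99/0.01 = 99.
Need 6ⁿ ≥ 99 ÷ (39/1645) = 54285/13.
6⁴ = 1296 falls short of 54285/13 but 6⁵ = 7776 reaches it, so n = 5.

5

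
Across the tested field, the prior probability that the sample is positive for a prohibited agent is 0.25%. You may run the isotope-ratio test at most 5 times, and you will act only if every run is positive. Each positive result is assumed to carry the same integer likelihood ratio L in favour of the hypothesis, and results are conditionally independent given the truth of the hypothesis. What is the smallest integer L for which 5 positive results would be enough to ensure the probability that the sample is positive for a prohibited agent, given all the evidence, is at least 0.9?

6

Prior odds = 0.0025/0.9975 = 1/399.
Target odds = 0.9/0.1 = 9.
Need L⁵ ≥ 9 ÷ (1/399) = 3591.
5⁵ = 3125 < 3591 ≤ 7776 = 6⁵, so L = 6.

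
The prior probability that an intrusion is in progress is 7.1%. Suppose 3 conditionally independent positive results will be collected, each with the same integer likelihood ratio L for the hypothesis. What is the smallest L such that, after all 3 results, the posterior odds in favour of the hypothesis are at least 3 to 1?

4

Prior odds = 0.071/0.929 = 71/929.
Target odds = 3.
Need L³ ≥ 3 ÷ (71/929) = 2787/71.
3³ = 27 < 2787/71 ≤ 64 = 4³, so L = 4.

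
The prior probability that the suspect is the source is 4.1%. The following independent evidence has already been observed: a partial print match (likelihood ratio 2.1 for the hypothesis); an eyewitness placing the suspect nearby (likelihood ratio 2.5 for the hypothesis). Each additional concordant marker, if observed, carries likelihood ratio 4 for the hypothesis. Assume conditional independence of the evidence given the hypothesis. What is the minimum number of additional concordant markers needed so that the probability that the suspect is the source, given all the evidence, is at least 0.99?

Prior odds = 0.041/0.959 = 41/959.
Combined Bayes factor of the evidence already in hand = 2.1 × 2.5 = 5.25.
Odds after that evidence = (41/959) × 5.25 = 123/548.
Target odds = 0.99/0.01 = 99.
Need 4ⁿ ≥ 99 ÷ (123/548) = 18084/41.
4⁴ = 256 falls short of 18084/41 but 4⁵ = 1024 reaches it, so n = 5.

5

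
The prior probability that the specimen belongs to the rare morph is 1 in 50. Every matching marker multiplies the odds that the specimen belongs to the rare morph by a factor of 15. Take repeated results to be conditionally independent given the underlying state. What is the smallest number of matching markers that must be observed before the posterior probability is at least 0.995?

4

Prior odds = 0.02/0.98 = 1/49.
Likelihood ratio per matching marker = 15.
Target odds: 0.995 ÷ 0.005 = 199.
Need (1/49) × 15ⁿ ≥ 199, i.e. 15ⁿ ≥ 9751.
15³ = 3375 falls short of 9751 but 15⁴ = 50625 reaches it, so n = 4.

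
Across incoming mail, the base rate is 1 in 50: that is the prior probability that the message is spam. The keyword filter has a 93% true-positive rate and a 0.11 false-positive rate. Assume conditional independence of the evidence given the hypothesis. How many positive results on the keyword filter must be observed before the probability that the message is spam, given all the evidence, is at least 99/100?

Prior odds = 0.02/0.98 = 1/49.
Likelihood ratio of a positive result = 0.93/0.11 = 93/11.
Target posterior odds = 0.99/0.01 = 99.
Need (1/49) × (93/11)ⁿ ≥ 99, i.e. (93/11)ⁿ ≥ 4851.
(93/11)³ = 804357/1331 falls short of 4851 but (93/11)⁴ = 74805201/14641 reaches it, so n = 4.

4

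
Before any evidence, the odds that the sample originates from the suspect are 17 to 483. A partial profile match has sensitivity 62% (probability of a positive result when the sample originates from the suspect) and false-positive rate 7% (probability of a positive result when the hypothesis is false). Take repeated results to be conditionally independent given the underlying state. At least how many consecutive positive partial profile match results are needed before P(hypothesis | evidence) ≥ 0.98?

Prior odds = 17/483.
Likelihood ratio of a positive result = 0.62/0.07 = 62/7.
Target posterior odds = 0.98/0.02 = 49.
Require (62/7)ⁿ ≥ 49 ÷ (17/483) = 23667/17.
(62/7)³ = 238328/343 falls short of 23667/17 but (62/7)⁴ = 14776336/2401 reaches it, so n = 4.

4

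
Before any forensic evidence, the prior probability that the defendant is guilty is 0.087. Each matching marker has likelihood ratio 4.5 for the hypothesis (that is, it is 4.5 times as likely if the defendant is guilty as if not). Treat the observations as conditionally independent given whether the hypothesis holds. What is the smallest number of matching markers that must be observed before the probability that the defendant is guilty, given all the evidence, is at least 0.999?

7

Prior odds: 0.087 ÷ 0.913 = 87/913.
Likelihood ratio per matching marker = 4.5.
Target odds: 0.999 ÷ 0.001 = 999.
Need (87/913) × 4.5ⁿ ≥ 999, i.e. 4.5ⁿ ≥ 304029/29.
4.5⁶ = 8303.765625 falls short of 304029/29 but 4.5⁷ = 4782969/128 reaches it, so n = 7.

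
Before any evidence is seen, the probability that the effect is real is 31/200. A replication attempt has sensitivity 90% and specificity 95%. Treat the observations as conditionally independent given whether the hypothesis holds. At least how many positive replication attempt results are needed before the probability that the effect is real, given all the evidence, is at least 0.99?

3

Prior odds: 0.155 ÷ 0.845 = 31/169.
False-positive rate = 1 − 0.95 = 0.05; likelihood ratio of a positive = 0.9/0.05 = 18.
Target posterior odds = 0.99/0.01 = 99.
Need (31/169) × 18ⁿ ≥ 99, i.e. 18ⁿ ≥ 16731/31.
18² = 324 falls short of 16731/31 but 18³ = 5832 reaches it, so n = 3.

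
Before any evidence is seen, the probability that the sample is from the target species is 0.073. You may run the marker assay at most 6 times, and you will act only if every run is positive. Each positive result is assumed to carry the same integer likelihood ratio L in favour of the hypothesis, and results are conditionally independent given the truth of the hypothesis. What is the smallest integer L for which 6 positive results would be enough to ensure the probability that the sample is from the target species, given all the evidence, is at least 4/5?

Prior odds = 0.073/0.927 = 73/927.
Target odds = 0.8/0.2 = 4.
Need L⁶ ≥ 4 ÷ (73/927) = 3708/73.
1⁶ = 1 < 3708/73 ≤ 64 = 2⁶, so L = 2.

2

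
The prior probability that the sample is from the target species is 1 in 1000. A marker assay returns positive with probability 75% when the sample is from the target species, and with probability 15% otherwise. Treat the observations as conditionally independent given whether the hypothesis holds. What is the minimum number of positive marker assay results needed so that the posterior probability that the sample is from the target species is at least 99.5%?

8

Prior odds = 0.001/0.999 = 1/999.
Likelihood ratio of a positive result = 0.75/0.15 = 5.
Target posterior odds = 0.995/0.005 = 199.
Need (1/999) × 5ⁿ ≥ 199, i.e. 5ⁿ ≥ 198801.
5⁷ = 78125 falls short of 198801 but 5⁸ = 390625 reaches it, so n = 8.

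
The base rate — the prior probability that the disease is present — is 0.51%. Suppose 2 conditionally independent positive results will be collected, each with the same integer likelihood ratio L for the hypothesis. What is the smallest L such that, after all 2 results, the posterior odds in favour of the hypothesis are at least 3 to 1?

25

Prior odds = 0.0051/0.9949 = 51/9949.
Target odds = 3.
Need L² ≥ 3 ÷ (51/9949) = 9949/17.
24² = 576 < 9949/17 ≤ 625 = 25², so L = 25.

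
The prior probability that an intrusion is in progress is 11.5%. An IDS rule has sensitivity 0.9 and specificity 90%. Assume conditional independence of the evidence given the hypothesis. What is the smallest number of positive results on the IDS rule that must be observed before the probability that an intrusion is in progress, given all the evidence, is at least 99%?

4

Prior odds: 0.115 ÷ 0.885 = 23/177.
False-positive rate = 1 − 0.9 = 0.1; likelihood ratio of a positive = 0.9/0.1 = 9.
Target odds: 0.99 ÷ 0.01 = 99.
Require 9ⁿ ≥ 99 ÷ (23/177) = 17523/23.
9³ = 729 falls short of 17523/23 but 9⁴ = 6561 reaches it, so n = 4.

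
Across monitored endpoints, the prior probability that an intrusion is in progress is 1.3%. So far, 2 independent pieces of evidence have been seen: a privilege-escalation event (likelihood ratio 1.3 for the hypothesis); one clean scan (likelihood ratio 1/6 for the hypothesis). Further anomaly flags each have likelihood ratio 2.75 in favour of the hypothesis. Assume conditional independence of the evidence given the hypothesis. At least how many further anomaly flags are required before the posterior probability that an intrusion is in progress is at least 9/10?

Prior odds = 0.013/0.987 = 13/987.
Combined Bayes factor of the evidence already in hand = 1.3 × (1/6) = 13/60.
Odds after that evidence = (13/987) × 13/60 = 169/59220.
Target odds = 0.9/0.1 = 9.
Need 2.75ⁿ ≥ 9 ÷ (169/59220) = 532980/169.
2.75⁷ = 19487171/16384 falls short of 532980/169 but 2.75⁸ = 214358881/65536 reaches it, so n = 8.

8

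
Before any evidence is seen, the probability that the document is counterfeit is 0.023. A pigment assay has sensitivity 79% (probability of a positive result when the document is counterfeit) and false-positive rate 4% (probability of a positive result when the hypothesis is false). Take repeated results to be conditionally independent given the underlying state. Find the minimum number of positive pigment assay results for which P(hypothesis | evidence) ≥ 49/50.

Prior odds: 0.023 ÷ 0.977 = 23/977.
Likelihood ratio of a positive result = 0.79/0.04 = 19.75.
Target odds: 0.98 ÷ 0.02 = 49.
Need (23/977) × 19.75ⁿ ≥ 49, i.e. 19.75ⁿ ≥ 47873/23.
19.75² = 390.0625 falls short of 47873/23 but 19.75³ = 7703.734375 reaches it, so n = 3.

3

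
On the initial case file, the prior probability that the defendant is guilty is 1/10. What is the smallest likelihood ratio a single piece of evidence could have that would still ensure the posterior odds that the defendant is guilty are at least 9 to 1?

Prior odds = 0.1/0.9 = 1/9.
Target odds = 9.
Required Bayes factor = 9 ÷ (1/9) = 81.

81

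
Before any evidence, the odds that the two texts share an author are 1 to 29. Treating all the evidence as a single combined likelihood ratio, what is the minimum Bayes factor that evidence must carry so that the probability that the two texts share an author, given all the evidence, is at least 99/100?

Prior odds = 1/29.
Target odds = 0.99/0.01 = 99.
Required Bayes factor = 99 ÷ (1/29) = 2871.

2871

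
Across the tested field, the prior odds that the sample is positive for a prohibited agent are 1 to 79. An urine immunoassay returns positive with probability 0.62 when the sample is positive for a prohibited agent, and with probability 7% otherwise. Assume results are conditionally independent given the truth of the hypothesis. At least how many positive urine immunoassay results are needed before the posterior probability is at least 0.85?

Prior odds = 1/79.
Likelihood ratio of a positive result = 0.62/0.07 = 62/7.
Target odds: 0.85 ÷ 0.15 = 17/3.
Need (1/79) × (62/7)ⁿ ≥ 17/3, i.e. (62/7)ⁿ ≥ 1343/3.
(62/7)² = 3844/49 falls short of 1343/3 but (62/7)³ = 238328/343 reaches it, so n = 3.

3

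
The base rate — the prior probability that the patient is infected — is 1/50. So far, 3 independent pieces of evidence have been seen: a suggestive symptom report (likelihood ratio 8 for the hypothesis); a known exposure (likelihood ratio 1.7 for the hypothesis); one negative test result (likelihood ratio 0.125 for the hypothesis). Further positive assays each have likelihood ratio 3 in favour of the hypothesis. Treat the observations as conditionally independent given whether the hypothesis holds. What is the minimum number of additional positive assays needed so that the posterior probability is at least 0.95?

6

Prior odds = 0.02/0.98 = 1/49.
Combined Bayes factor of the evidence already in hand = 8 × 1.7 × 0.125 = 1.7.
Odds after that evidence = (1/49) × 1.7 = 17/490.
Target odds = 0.95/0.05 = 19.
Need 3ⁿ ≥ 19 ÷ (17/490) = 9310/17.
3⁵ = 243 falls short of 9310/17 but 3⁶ = 729 reaches it, so n = 6.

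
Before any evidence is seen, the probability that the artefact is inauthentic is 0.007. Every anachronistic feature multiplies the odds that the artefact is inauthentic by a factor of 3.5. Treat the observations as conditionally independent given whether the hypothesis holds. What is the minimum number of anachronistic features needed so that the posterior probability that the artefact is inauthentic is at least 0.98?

Prior odds: 0.007 ÷ 0.993 = 7/993.
Likelihood ratio per anachronistic feature = 3.5.
Target posterior odds = 0.98/0.02 = 49.
Need (7/993) × 3.5ⁿ ≥ 49, i.e. 3.5ⁿ ≥ 6951.
3.5⁷ = 823543/128 falls short of 6951 but 3.5⁸ = 5764801/256 reaches it, so n = 8.

8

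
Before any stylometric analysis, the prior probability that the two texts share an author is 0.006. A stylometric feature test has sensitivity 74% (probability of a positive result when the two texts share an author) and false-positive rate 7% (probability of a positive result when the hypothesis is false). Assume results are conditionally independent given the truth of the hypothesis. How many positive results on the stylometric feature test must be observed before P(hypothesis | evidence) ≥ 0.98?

4

Prior odds: 0.006 ÷ 0.994 = 3/497.
Likelihood ratio of a positive result = 0.74/0.07 = 74/7.
Target odds: 0.98 ÷ 0.02 = 49.
Require (74/7)ⁿ ≥ 49 ÷ (3/497) = 24353/3.
(74/7)³ = 405224/343 falls short of 24353/3 but (74/7)⁴ = 29986576/2401 reaches it, so n = 4.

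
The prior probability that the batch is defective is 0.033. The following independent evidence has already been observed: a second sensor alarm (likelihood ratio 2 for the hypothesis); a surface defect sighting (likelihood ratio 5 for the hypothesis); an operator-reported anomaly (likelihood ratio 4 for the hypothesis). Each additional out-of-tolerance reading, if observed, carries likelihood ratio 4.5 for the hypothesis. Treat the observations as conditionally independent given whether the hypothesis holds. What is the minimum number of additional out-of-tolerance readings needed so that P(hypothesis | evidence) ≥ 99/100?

Prior odds = 0.033/0.967 = 33/967.
Combined Bayes factor of the evidence already in hand = 2 × 5 × 4 = 40.
Odds after that evidence = (33/967) × 40 = 1320/967.
Target odds = 0.99/0.01 = 99.
Need 4.5ⁿ ≥ 99 ÷ (1320/967) = 72.525.
4.5² = 20.25 falls short of 72.525 but 4.5³ = 91.125 reaches it, so n = 3.

3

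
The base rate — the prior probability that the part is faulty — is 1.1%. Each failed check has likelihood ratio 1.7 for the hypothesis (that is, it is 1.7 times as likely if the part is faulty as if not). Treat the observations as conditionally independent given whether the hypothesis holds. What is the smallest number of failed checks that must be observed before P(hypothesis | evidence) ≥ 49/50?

Prior odds = 0.011/0.989 = 11/989.
Likelihood ratio per failed check = 1.7.
Target odds: 0.98 ÷ 0.02 = 49.
Need (11/989) × 1.7ⁿ ≥ 49, i.e. 1.7ⁿ ≥ 48461/11.
1.7¹⁵ ≈2862.42 falls short of 48461/11 but 1.7¹⁶ ≈4866.12 reaches it, so n = 16.

16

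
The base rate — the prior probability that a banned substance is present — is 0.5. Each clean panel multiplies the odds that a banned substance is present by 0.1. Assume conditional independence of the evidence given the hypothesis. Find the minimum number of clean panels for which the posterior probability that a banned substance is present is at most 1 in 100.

2

Prior odds: 0.5 ÷ 0.5 = 1.
Likelihood ratio per clean panel = 0.1.
Target odds: 0.01 ÷ 0.99 = 1/99.
Need 1 × 0.1ⁿ ≤ 1/99, i.e. 0.1ⁿ ≤ 1/99.
0.1¹ = 0.1 is still above 1/99 but 0.1² = 0.01 is at or below it, so n = 2.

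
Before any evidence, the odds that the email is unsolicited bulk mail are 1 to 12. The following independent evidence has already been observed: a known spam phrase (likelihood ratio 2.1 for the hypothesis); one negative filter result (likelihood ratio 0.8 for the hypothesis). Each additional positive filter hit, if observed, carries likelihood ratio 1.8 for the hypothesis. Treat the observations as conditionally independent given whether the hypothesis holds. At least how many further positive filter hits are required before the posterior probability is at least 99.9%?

16

Prior odds = 1/12.
Combined Bayes factor of the evidence already in hand = 2.1 × 0.8 = 1.68.
Odds after that evidence = (1/12) × 1.68 = 0.14.
Target odds = 0.999/0.001 = 999.
Need 1.8ⁿ ≥ 999 ÷ 0.14 = 49950/7.
1.8¹⁵ ≈6746.64 falls short of 49950/7 but 1.8¹⁶ ≈12144 reaches it, so n = 16.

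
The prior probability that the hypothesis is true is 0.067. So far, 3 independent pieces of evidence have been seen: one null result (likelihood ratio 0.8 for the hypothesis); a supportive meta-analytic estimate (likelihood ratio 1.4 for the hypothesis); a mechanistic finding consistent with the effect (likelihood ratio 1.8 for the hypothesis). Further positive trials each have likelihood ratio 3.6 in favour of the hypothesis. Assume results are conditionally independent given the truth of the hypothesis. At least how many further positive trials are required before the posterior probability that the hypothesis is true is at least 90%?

4

Prior odds = 0.067/0.933 = 67/933.
Combined Bayes factor of the evidence already in hand = 0.8 × 1.4 × 1.8 = 2.016.
Odds after that evidence = (67/933) × 2.016 = 5628/38875.
Target odds = 0.9/0.1 = 9.
Need 3.6ⁿ ≥ 9 ÷ (5628/38875) = 116625/1876.
3.6³ = 46.656 falls short of 116625/1876 but 3.6⁴ = 167.9616 reaches it, so n = 4.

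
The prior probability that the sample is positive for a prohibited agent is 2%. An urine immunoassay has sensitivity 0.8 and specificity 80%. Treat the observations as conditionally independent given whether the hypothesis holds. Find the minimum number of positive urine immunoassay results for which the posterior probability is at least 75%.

Prior odds = 0.02/0.98 = 1/49.
False-positive rate = 1 − 0.8 = 0.2; likelihood ratio of a positive = 0.8/0.2 = 4.
Target posterior odds = 0.75/0.25 = 3.
Need (1/49) × 4ⁿ ≥ 3, i.e. 4ⁿ ≥ 147.
4³ = 64 falls short of 147 but 4⁴ = 256 reaches it, so n = 4.

4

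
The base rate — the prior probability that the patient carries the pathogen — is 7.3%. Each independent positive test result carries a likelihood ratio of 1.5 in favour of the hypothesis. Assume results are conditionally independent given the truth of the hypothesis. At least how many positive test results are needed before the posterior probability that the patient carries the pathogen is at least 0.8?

10

Prior odds: 0.073 ÷ 0.927 = 73/927.
Likelihood ratio per positive test result = 1.5.
Target posterior odds = 0.8/0.2 = 4.
Require 1.5ⁿ ≥ 4 ÷ (73/927) = 3708/73.
1.5⁹ = 19683/512 falls short of 3708/73 but 1.5¹⁰ = 59049/1024 reaches it, so n = 10.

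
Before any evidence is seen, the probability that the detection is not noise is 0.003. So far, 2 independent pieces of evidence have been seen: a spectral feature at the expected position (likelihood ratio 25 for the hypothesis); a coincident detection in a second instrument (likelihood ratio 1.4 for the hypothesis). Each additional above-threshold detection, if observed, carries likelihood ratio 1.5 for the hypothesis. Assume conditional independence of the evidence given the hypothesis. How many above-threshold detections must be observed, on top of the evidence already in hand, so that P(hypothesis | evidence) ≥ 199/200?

19

Prior odds = 0.003/0.997 = 3/997.
Combined Bayes factor of the evidence already in hand = 25 × 1.4 = 35.
Odds after that evidence = (3/997) × 35 = 105/997.
Target odds = 0.995/0.005 = 199.
Need 1.5ⁿ ≥ 199 ÷ (105/997) = 198403/105.
1.5¹⁸ = 387420489/262144 falls short of 198403/105 but 1.5¹⁹ ≈2216.84 reaches it, so n = 19.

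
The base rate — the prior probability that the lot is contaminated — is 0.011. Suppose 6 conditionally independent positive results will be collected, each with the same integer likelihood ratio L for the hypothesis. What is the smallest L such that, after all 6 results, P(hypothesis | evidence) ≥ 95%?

Prior odds = 0.011/0.989 = 11/989.
Target odds = 0.95/0.05 = 19.
Need L⁶ ≥ 19 ÷ (11/989) = 18791/11.
3⁶ = 729 < 18791/11 ≤ 4096 = 4⁶, so L = 4.

4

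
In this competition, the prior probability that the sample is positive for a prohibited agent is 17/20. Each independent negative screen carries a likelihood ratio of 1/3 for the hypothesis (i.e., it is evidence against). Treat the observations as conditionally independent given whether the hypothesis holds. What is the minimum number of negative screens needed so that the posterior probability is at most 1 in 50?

6

Prior odds = 0.85/0.15 = 17/3.
Likelihood ratio per negative screen = 1/3.
Target odds: 0.02 ÷ 0.98 = 1/49.
Need (17/3) × (1/3)ⁿ ≤ 1/49, i.e. (1/3)ⁿ ≤ 3/833.
(1/3)⁵ = 1/243 is still above 3/833 but (1/3)⁶ = 1/729 is at or below it, so n = 6.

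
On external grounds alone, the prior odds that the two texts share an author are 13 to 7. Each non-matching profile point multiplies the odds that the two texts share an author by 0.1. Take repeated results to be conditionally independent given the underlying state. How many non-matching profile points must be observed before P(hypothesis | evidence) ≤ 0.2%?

Prior odds = 13/7.
Likelihood ratio per non-matching profile point = 0.1.
Target odds: 0.002 ÷ 0.998 = 1/499.
Need (13/7) × 0.1ⁿ ≤ 1/499, i.e. 0.1ⁿ ≤ 7/6487.
0.1² = 0.01 is still above 7/6487 but 0.1³ = 0.001 is at or below it, so n = 3.

3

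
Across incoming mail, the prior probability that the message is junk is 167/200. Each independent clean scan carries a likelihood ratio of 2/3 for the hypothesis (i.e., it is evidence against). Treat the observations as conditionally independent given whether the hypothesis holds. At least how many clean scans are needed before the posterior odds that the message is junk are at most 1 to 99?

16

Prior odds: 0.835 ÷ 0.165 = 167/33.
Likelihood ratio per clean scan = 2/3.
Target odds = 1/99.
Need (167/33) × (2/3)ⁿ ≤ 1/99, i.e. (2/3)ⁿ ≤ 1/501.
(2/3)¹⁵ = 32768/14348907 is still above 1/501 but (2/3)¹⁶ = 65536/43046721 is at or below it, so n = 16.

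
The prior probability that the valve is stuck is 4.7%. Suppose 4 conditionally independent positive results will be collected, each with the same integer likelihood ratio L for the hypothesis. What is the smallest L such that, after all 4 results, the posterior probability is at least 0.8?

Prior odds = 0.047/0.953 = 47/953.
Target odds = 0.8/0.2 = 4.
Need L⁴ ≥ 4 ÷ (47/953) = 3812/47.
3⁴ = 81 < 3812/47 ≤ 256 = 4⁴, so L = 4.

4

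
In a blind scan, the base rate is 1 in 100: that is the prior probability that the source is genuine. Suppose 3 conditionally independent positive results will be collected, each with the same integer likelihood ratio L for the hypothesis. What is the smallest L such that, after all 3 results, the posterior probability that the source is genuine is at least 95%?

13

Prior odds = 0.01/0.99 = 1/99.
Target odds = 0.95/0.05 = 19.
Need L³ ≥ 19 ÷ (1/99) = 1881.
12³ = 1728 < 1881 ≤ 2197 = 13³, so L = 13.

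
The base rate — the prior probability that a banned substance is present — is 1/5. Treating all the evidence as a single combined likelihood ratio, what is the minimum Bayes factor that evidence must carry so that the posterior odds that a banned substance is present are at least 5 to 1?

Prior odds = 0.2/0.8 = 0.25.
Target odds = 5.
Required Bayes factor = 5 ÷ 0.25 = 20.

20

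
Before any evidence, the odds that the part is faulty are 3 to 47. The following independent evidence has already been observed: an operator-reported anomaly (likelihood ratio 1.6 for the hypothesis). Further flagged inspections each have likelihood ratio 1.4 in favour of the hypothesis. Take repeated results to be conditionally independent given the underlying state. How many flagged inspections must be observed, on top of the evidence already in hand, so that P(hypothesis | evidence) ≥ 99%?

21

Prior odds = 3/47.
Bayes factor of the evidence already in hand = 1.6.
Odds after that evidence = (3/47) × 1.6 = 24/235.
Target odds = 0.99/0.01 = 99.
Need 1.4ⁿ ≥ 99 ÷ (24/235) = 969.375.
1.4²⁰ ≈836.683 falls short of 969.375 but 1.4²¹ ≈1171.36 reaches it, so n = 21.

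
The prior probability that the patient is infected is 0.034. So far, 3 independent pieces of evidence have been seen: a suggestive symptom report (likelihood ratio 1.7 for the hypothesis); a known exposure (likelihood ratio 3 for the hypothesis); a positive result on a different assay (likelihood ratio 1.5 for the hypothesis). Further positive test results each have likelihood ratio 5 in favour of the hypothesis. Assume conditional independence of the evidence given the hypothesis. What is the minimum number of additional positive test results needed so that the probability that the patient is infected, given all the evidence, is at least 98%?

Prior odds = 0.034/0.966 = 17/483.
Combined Bayes factor of the evidence already in hand = 1.7 × 3 × 1.5 = 7.65.
Odds after that evidence = (17/483) × 7.65 = 867/3220.
Target odds = 0.98/0.02 = 49.
Need 5ⁿ ≥ 49 ÷ (867/3220) = 157780/867.
5³ = 125 falls short of 157780/867 but 5⁴ = 625 reaches it, so n = 4.

4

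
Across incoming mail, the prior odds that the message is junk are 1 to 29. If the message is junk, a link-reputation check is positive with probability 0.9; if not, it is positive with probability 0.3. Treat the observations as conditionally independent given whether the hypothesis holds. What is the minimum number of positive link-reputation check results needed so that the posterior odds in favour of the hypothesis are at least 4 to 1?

Prior odds = 1/29.
Likelihood ratio of a positive = 0.9/0.3 = 3.
Target odds = 4.
Need (1/29) × 3ⁿ ≥ 4, i.e. 3ⁿ ≥ 116.
3⁴ = 81 falls short of 116 but 3⁵ = 243 reaches it, so n = 5.

5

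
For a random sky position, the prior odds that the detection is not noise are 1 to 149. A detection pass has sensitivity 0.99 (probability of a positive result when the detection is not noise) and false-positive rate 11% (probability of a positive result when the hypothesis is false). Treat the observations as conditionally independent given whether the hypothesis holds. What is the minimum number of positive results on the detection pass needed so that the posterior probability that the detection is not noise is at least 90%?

4

Prior odds = 1/149.
Likelihood ratio of a positive result = 0.99/0.11 = 9.
Target posterior odds = 0.9/0.1 = 9.
Require 9ⁿ ≥ 9 ÷ (1/149) = 1341.
9³ = 729 falls short of 1341 but 9⁴ = 6561 reaches it, so n = 4.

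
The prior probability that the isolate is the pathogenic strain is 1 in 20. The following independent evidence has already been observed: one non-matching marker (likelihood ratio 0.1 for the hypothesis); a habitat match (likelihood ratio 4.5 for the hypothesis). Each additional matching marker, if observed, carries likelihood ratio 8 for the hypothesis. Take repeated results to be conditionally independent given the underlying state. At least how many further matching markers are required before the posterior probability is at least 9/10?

Prior odds = 0.05/0.95 = 1/19.
Combined Bayes factor of the evidence already in hand = 0.1 × 4.5 = 0.45.
Odds after that evidence = (1/19) × 0.45 = 9/380.
Target odds = 0.9/0.1 = 9.
Need 8ⁿ ≥ 9 ÷ (9/380) = 380.
8² = 64 falls short of 380 but 8³ = 512 reaches it, so n = 3.

3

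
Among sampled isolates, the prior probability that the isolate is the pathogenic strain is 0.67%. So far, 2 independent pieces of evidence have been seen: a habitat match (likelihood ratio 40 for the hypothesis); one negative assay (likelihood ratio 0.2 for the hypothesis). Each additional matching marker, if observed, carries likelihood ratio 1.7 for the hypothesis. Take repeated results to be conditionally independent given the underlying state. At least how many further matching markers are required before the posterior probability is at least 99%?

15

Prior odds = 0.0067/0.9933 = 67/9933.
Combined Bayes factor of the evidence already in hand = 40 × 0.2 = 8.
Odds after that evidence = (67/9933) × 8 = 536/9933.
Target odds = 0.99/0.01 = 99.
Need 1.7ⁿ ≥ 99 ÷ (536/9933) = 983367/536.
1.7¹⁴ ≈1683.78 falls short of 983367/536 but 1.7¹⁵ ≈2862.42 reaches it, so n = 15.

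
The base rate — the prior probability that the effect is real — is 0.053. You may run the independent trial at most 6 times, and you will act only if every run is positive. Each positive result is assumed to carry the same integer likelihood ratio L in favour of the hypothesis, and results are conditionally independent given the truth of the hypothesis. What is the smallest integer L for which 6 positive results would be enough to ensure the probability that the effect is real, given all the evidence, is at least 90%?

Prior odds = 0.053/0.947 = 53/947.
Target odds = 0.9/0.1 = 9.
Need L⁶ ≥ 9 ÷ (53/947) = 8523/53.
2⁶ = 64 < 8523/53 ≤ 729 = 3⁶, so L = 3.

3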